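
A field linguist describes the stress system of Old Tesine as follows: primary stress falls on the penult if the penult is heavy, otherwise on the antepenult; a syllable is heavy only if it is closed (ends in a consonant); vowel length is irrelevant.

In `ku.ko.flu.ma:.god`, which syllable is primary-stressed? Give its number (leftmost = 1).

3

Weights: 3 flu L, 4 ma: L, 5 god H.
The penult (syllable 4, ma:) is light, so stress falls on the antepenult (syllable 3, flu).
Primary stress: syllable 3 → ku.ko.ˈflu.ma:.god.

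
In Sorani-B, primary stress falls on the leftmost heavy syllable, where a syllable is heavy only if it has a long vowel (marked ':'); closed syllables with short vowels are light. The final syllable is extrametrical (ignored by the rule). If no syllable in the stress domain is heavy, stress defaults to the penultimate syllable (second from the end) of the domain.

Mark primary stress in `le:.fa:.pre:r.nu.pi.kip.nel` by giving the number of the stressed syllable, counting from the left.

1

The final syllable (7, nel) is extrametrical; the stress domain is syllables 1–6.
Weights: 1 le: H, 2 fa: H, 3 pre:r H, 4 nu L, 5 pi L, 6 kip L.
Heavy syllables in the domain: 1, 2, 3. The leftmost is syllable 1 (le:).
Primary stress: syllable 1 → ˈle:.fa:.pre:r.nu.pi.kip.nel.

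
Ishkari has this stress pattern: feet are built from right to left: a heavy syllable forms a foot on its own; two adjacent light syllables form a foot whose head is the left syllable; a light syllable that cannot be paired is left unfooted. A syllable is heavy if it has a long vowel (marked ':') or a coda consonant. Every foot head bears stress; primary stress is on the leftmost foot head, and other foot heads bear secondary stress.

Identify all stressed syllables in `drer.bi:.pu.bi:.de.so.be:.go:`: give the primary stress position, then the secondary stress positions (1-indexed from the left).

Weights: 1 drer H, 2 bi: H, 3 pu L, 4 bi: H, 5 de L, 6 so L, 7 be: H, 8 go: H.
Parse right to left (heavy = foot alone; LL = one foot; stranded L unfooted): (ˈdrer) (ˈbi:) pu (ˈbi:) (ˈde.so) (ˈbe:) (ˈgo:).
Foot heads: 1, 2, 4, 5, 7, 8.
Primary stress on the leftmost head = syllable 1.
Secondary stress on 2, 4, 5, 7, 8: ˈdrer.ˌbi:.pu.ˌbi:.ˌde.so.ˌbe:.ˌgo:.

primary 1, secondary 2, 4, 5, 7, 8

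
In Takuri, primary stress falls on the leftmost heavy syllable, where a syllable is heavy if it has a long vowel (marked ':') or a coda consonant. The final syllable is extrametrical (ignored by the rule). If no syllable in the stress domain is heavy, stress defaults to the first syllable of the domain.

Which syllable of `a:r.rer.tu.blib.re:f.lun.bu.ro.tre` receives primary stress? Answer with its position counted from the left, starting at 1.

1

The final syllable (9, tre) is extrametrical; the stress domain is syllables 1–8.
Weights: 1 a:r H, 2 rer H, 3 tu L, 4 blib H, 5 re:f H, 6 lun H, 7 bu L, 8 ro L.
Heavy syllables in the domain: 1, 2, 4, 5, 6. The leftmost is syllable 1 (a:r).
Primary stress: syllable 1 → ˈa:r.rer.tu.blib.re:f.lun.bu.ro.tre.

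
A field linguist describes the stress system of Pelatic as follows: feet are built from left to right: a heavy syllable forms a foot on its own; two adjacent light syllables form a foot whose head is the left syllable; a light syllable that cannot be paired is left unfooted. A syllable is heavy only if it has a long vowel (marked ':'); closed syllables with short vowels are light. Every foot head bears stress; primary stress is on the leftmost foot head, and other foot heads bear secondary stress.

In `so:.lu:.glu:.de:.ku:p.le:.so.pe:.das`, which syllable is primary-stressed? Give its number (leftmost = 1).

1

Weights: 1 so: H, 2 lu: H, 3 glu: H, 4 de: H, 5 ku:p H, 6 le: H, 7 so L, 8 pe: H, 9 das L.
Parse left to right (heavy = foot alone; LL = one foot; stranded L unfooted): (ˈso:) (ˈlu:) (ˈglu:) (ˈde:) (ˈku:p) (ˈle:) so (ˈpe:) das.
Foot heads: 1, 2, 3, 4, 5, 6, 8.
Primary stress on the leftmost head = syllable 1.
Primary stress: syllable 1 → ˈso:.lu:.glu:.de:.ku:p.le:.so.pe:.das.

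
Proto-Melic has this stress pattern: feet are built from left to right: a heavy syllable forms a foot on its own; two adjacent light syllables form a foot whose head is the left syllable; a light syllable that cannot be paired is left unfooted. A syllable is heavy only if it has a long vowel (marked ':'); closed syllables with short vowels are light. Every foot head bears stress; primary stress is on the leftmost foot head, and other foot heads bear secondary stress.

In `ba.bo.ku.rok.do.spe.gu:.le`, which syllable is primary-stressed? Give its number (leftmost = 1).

1

Weights: 1 ba L, 2 bo L, 3 ku L, 4 rok L, 5 do L, 6 spe L, 7 gu: H, 8 le L.
Parse left to right (heavy = foot alone; LL = one foot; stranded L unfooted): (ˈba.bo) (ˈku.rok) (ˈdo.spe) (ˈgu:) le.
Foot heads: 1, 3, 5, 7.
Primary stress on the leftmost head = syllable 1.
Primary stress: syllable 1 → ˈba.bo.ku.rok.do.spe.gu:.le.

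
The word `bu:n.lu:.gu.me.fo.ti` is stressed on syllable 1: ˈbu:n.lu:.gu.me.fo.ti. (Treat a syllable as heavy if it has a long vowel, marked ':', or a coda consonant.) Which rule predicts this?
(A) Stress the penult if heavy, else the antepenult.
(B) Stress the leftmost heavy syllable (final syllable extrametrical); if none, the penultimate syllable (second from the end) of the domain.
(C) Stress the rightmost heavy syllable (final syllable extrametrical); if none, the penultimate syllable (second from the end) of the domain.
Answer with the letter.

B

Rule A → syllable 4 (observed: 1).
Rule B → syllable 1 ✓.
Rule C → syllable 2 (observed: 1).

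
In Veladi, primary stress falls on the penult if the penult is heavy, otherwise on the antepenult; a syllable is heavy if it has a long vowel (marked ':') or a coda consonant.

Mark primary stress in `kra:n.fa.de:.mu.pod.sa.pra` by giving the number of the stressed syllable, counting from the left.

5

Weights: 5 pod H, 6 sa L, 7 pra L.
The penult (syllable 6, sa) is light, so stress falls on the antepenult (syllable 5, pod).
Primary stress: syllable 5 → kra:n.fa.de:.mu.ˈpod.sa.pra.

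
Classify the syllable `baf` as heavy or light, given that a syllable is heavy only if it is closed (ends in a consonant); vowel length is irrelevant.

heavy

`baf`: short vowel, closed (coda /f/). Closed (coda /f/) → heavy.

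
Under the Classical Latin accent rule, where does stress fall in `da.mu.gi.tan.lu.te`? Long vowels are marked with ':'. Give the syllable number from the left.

Classical Latin: stress the penult if heavy (long vowel or closed), else the antepenult.
Weights: 4 tan H, 5 lu L, 6 te L.
The penult (syllable 5, lu) is light, so stress falls on the antepenult (syllable 4, tan).
Stress on syllable 4: da.mu.gi.ˈtan.lu.te.

4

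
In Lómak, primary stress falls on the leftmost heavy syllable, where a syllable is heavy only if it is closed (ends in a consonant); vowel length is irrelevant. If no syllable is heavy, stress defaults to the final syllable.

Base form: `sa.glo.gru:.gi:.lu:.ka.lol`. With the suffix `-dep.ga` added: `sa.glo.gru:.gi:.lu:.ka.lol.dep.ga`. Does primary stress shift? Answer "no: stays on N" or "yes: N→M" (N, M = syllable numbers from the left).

Base `sa.glo.gru:.gi:.lu:.ka.lol` (7 syllables):
  Weights: 1 sa L, 2 glo L, 3 gru: L, 4 gi: L, 5 lu: L, 6 ka L, 7 lol H.
  Heavy syllables in the domain: 7. The leftmost is syllable 7 (lol).
  → primary stress on syllable 7.
Suffixed `sa.glo.gru:.gi:.lu:.ka.lol.dep.ga` (9 syllables):
  Weights: 1 sa L, 2 glo L, 3 gru: L, 4 gi: L, 5 lu: L, 6 ka L, 7 lol H, 8 dep H, 9 ga L.
  Heavy syllables in the domain: 7, 8. The leftmost is syllable 7 (lol).
  → primary stress on syllable 7.

no: stays on 7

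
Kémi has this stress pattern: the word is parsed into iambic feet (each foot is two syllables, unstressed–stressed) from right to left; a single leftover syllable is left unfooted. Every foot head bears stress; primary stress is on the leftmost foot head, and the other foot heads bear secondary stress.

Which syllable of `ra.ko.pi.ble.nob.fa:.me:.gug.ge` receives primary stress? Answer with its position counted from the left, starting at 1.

Parse right to left into iambic (σˈσ) feet: ra (ko.ˈpi) (ble.ˈnob) (fa:.ˈme:) (gug.ˈge). Syllable 1 is left unfooted.
Foot heads (stressed positions): 3, 5, 7, 9.
End Rule Leftmost: primary stress on the leftmost head = syllable 3.
Primary stress: syllable 3 → ra.ko.ˈpi.ble.nob.fa:.me:.gug.ge.

3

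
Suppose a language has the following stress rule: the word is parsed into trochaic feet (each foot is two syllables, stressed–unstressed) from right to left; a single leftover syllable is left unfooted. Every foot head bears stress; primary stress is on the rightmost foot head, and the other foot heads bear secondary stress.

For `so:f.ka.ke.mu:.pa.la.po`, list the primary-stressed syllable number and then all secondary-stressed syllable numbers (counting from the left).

Parse right to left into trochaic (ˈσσ) feet: so:f (ˈka.ke) (ˈmu:.pa) (ˈla.po). Syllable 1 is left unfooted.
Foot heads (stressed positions): 2, 4, 6.
End Rule Rightmost: primary stress on the rightmost head = syllable 6.
Secondary stress on 2, 4: so:f.ˌka.ke.ˌmu:.pa.ˈla.po.

primary 6, secondary 2, 4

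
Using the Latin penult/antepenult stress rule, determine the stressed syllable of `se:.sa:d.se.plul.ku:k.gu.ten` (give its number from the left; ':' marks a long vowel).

5

Classical Latin: stress the penult if heavy (long vowel or closed), else the antepenult.
Weights: 5 ku:k H, 6 gu L, 7 ten H.
The penult (syllable 6, gu) is light, so stress falls on the antepenult (syllable 5, ku:k).
Stress on syllable 5: se:.sa:d.se.plul.ˈku:k.gu.ten.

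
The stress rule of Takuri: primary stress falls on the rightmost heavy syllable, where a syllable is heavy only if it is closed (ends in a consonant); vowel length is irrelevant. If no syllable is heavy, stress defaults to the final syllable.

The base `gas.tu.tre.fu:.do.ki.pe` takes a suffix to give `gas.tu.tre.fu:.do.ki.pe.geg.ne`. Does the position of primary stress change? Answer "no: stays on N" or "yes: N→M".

yes: 1→8

Base `gas.tu.tre.fu:.do.ki.pe` (7 syllables):
  Weights: 1 gas H, 2 tu L, 3 tre L, 4 fu: L, 5 do L, 6 ki L, 7 pe L.
  Heavy syllables in the domain: 1. The rightmost is syllable 1 (gas).
  → primary stress on syllable 1.
Suffixed `gas.tu.tre.fu:.do.ki.pe.geg.ne` (9 syllables):
  Weights: 1 gas H, 2 tu L, 3 tre L, 4 fu: L, 5 do L, 6 ki L, 7 pe L, 8 geg H, 9 ne L.
  Heavy syllables in the domain: 1, 8. The rightmost is syllable 8 (geg).
  → primary stress on syllable 8.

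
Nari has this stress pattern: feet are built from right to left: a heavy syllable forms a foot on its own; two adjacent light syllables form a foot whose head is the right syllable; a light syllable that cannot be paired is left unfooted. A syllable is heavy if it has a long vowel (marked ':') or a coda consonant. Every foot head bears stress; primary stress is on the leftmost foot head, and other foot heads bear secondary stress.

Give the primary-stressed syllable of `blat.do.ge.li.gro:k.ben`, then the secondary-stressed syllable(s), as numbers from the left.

primary 1, secondary 4, 5, 6

Weights: 1 blat H, 2 do L, 3 ge L, 4 li L, 5 gro:k H, 6 ben H.
Parse right to left (heavy = foot alone; LL = one foot; stranded L unfooted): (ˈblat) do (ge.ˈli) (ˈgro:k) (ˈben).
Foot heads: 1, 4, 5, 6.
Primary stress on the leftmost head = syllable 1.
Secondary stress on 4, 5, 6: ˈblat.do.ge.ˌli.ˌgro:k.ˌben.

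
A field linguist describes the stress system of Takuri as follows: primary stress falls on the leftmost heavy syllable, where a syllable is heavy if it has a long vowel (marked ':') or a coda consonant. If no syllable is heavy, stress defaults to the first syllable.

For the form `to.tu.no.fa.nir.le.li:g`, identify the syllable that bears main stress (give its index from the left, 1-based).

5

Weights: 1 to L, 2 tu L, 3 no L, 4 fa L, 5 nir H, 6 le L, 7 li:g H.
Heavy syllables in the domain: 5, 7. The leftmost is syllable 5 (nir).
Primary stress: syllable 5 → to.tu.no.fa.ˈnir.le.li:g.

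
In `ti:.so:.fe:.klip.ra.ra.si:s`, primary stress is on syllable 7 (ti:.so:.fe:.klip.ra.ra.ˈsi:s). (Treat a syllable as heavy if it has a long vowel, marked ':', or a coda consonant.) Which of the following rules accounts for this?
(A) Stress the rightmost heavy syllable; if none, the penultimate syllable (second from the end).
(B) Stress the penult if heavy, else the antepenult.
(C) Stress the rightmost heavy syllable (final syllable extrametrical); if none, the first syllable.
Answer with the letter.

A

Rule A → syllable 7 ✓.
Rule B → syllable 5 (observed: 7).
Rule C → syllable 4 (observed: 7).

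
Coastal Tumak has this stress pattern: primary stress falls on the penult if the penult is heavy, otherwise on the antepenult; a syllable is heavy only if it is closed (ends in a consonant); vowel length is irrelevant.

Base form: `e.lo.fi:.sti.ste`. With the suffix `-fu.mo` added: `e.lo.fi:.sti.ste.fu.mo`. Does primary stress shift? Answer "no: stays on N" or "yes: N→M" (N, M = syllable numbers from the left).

yes: 3→5

Base `e.lo.fi:.sti.ste` (5 syllables):
  Weights: 3 fi: L, 4 sti L, 5 ste L.
  The penult (syllable 4, sti) is light, so stress falls on the antepenult (syllable 3, fi:).
  → primary stress on syllable 3.
Suffixed `e.lo.fi:.sti.ste.fu.mo` (7 syllables):
  Weights: 5 ste L, 6 fu L, 7 mo L.
  The penult (syllable 6, fu) is light, so stress falls on the antepenult (syllable 5, ste).
  → primary stress on syllable 5.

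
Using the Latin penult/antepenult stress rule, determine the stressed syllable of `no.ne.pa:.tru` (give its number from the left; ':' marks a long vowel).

3

Classical Latin: stress the penult if heavy (long vowel or closed), else the antepenult.
Weights: 2 ne L, 3 pa: H, 4 tru L.
The penult (syllable 3, pa:) is heavy, so it takes stress.
Stress on syllable 3: no.ne.ˈpa:.tru.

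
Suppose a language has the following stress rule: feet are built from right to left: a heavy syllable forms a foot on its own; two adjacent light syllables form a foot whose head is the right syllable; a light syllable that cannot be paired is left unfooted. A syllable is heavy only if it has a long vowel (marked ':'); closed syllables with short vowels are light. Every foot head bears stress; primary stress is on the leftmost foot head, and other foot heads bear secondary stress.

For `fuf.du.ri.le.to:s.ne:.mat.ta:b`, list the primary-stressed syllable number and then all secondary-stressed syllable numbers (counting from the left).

primary 2, secondary 4, 5, 6, 8

Weights: 1 fuf L, 2 du L, 3 ri L, 4 le L, 5 to:s H, 6 ne: H, 7 mat L, 8 ta:b H.
Parse right to left (heavy = foot alone; LL = one foot; stranded L unfooted): (fuf.ˈdu) (ri.ˈle) (ˈto:s) (ˈne:) mat (ˈta:b).
Foot heads: 2, 4, 5, 6, 8.
Primary stress on the leftmost head = syllable 2.
Secondary stress on 4, 5, 6, 8: fuf.ˈdu.ri.ˌle.ˌto:s.ˌne:.mat.ˌta:b.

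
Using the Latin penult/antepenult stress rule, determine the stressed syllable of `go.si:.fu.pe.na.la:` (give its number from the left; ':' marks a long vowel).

4

Classical Latin: stress the penult if heavy (long vowel or closed), else the antepenult.
Weights: 4 pe L, 5 na L, 6 la: H.
The penult (syllable 5, na) is light, so stress falls on the antepenult (syllable 4, pe).
Stress on syllable 4: go.si:.fu.ˈpe.na.la:.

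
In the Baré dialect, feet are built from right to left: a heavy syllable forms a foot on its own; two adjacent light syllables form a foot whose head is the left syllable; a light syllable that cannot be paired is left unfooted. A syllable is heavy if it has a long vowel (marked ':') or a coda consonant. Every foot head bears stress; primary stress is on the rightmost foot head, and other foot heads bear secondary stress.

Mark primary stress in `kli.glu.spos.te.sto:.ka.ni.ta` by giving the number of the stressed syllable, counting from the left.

Weights: 1 kli L, 2 glu L, 3 spos H, 4 te L, 5 sto: H, 6 ka L, 7 ni L, 8 ta L.
Parse right to left (heavy = foot alone; LL = one foot; stranded L unfooted): (ˈkli.glu) (ˈspos) te (ˈsto:) ka (ˈni.ta).
Foot heads: 1, 3, 5, 7.
Primary stress on the rightmost head = syllable 7.
Primary stress: syllable 7 → kli.glu.spos.te.sto:.ka.ˈni.ta.

7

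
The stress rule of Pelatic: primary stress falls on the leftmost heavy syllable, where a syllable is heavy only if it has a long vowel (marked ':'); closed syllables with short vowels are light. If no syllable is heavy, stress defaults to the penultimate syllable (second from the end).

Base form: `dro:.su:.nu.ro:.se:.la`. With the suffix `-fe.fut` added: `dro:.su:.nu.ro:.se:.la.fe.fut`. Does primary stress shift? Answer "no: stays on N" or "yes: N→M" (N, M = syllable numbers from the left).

Base `dro:.su:.nu.ro:.se:.la` (6 syllables):
  Weights: 1 dro: H, 2 su: H, 3 nu L, 4 ro: H, 5 se: H, 6 la L.
  Heavy syllables in the domain: 1, 2, 4, 5. The leftmost is syllable 1 (dro:).
  → primary stress on syllable 1.
Suffixed `dro:.su:.nu.ro:.se:.la.fe.fut` (8 syllables):
  Weights: 1 dro: H, 2 su: H, 3 nu L, 4 ro: H, 5 se: H, 6 la L, 7 fe L, 8 fut L.
  Heavy syllables in the domain: 1, 2, 4, 5. The leftmost is syllable 1 (dro:).
  → primary stress on syllable 1.

no: stays on 1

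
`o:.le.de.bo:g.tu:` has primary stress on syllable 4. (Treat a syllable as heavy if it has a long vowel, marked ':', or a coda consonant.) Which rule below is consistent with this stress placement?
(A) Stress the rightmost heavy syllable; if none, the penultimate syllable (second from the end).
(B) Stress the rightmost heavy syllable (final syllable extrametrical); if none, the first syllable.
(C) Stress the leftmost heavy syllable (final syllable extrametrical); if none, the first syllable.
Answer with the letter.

B

Rule A → syllable 5 (observed: 4).
Rule B → syllable 4 ✓.
Rule C → syllable 1 (observed: 4).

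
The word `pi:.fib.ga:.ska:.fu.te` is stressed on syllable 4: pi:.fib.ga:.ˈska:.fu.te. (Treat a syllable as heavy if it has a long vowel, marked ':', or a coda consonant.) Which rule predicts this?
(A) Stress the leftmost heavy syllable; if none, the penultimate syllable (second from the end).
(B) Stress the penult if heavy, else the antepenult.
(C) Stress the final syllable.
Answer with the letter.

B

Rule A → syllable 1 (observed: 4).
Rule B → syllable 4 ✓.
Rule C → syllable 6 (observed: 4).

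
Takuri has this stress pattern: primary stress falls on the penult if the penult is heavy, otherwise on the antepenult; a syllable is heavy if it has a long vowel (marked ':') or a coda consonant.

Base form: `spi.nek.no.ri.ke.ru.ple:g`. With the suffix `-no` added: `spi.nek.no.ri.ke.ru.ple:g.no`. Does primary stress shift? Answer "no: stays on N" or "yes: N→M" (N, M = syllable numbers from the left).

Base `spi.nek.no.ri.ke.ru.ple:g` (7 syllables):
  Weights: 5 ke L, 6 ru L, 7 ple:g H.
  The penult (syllable 6, ru) is light, so stress falls on the antepenult (syllable 5, ke).
  → primary stress on syllable 5.
Suffixed `spi.nek.no.ri.ke.ru.ple:g.no` (8 syllables):
  Weights: 6 ru L, 7 ple:g H, 8 no L.
  The penult (syllable 7, ple:g) is heavy, so it takes stress.
  → primary stress on syllable 7.

yes: 5→7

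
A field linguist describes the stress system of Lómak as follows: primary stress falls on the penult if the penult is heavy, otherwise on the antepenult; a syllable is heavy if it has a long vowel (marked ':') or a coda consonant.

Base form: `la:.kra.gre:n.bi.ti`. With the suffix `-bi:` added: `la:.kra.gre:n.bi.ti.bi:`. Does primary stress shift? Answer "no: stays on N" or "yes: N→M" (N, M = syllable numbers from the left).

Base `la:.kra.gre:n.bi.ti` (5 syllables):
  Weights: 3 gre:n H, 4 bi L, 5 ti L.
  The penult (syllable 4, bi) is light, so stress falls on the antepenult (syllable 3, gre:n).
  → primary stress on syllable 3.
Suffixed `la:.kra.gre:n.bi.ti.bi:` (6 syllables):
  Weights: 4 bi L, 5 ti L, 6 bi: H.
  The penult (syllable 5, ti) is light, so stress falls on the antepenult (syllable 4, bi).
  → primary stress on syllable 4.

yes: 3→4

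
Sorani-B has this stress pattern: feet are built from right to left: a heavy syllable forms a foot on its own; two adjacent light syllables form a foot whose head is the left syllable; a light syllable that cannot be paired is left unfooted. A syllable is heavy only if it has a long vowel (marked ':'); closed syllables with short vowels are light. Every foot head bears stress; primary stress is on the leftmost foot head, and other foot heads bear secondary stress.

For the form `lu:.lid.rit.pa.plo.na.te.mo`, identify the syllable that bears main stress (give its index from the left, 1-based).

Weights: 1 lu: H, 2 lid L, 3 rit L, 4 pa L, 5 plo L, 6 na L, 7 te L, 8 mo L.
Parse right to left (heavy = foot alone; LL = one foot; stranded L unfooted): (ˈlu:) lid (ˈrit.pa) (ˈplo.na) (ˈte.mo).
Foot heads: 1, 3, 5, 7.
Primary stress on the leftmost head = syllable 1.
Primary stress: syllable 1 → ˈlu:.lid.rit.pa.plo.na.te.mo.

1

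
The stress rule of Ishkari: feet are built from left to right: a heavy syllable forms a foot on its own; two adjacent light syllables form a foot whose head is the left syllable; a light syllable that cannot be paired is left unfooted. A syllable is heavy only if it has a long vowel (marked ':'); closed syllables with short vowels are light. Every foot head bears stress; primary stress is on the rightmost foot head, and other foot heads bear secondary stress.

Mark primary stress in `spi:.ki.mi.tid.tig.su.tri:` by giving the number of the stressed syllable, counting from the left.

7

Weights: 1 spi: H, 2 ki L, 3 mi L, 4 tid L, 5 tig L, 6 su L, 7 tri: H.
Parse left to right (heavy = foot alone; LL = one foot; stranded L unfooted): (ˈspi:) (ˈki.mi) (ˈtid.tig) su (ˈtri:).
Foot heads: 1, 2, 4, 7.
Primary stress on the rightmost head = syllable 7.
Primary stress: syllable 7 → spi:.ki.mi.tid.tig.su.ˈtri:.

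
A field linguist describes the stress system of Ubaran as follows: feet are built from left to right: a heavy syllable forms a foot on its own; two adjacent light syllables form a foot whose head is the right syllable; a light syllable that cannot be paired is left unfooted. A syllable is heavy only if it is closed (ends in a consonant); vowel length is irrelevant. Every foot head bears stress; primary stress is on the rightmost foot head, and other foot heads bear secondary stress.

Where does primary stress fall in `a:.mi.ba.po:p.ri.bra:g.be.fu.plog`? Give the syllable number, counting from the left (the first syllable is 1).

Weights: 1 a: L, 2 mi L, 3 ba L, 4 po:p H, 5 ri L, 6 bra:g H, 7 be L, 8 fu L, 9 plog H.
Parse left to right (heavy = foot alone; LL = one foot; stranded L unfooted): (a:.ˈmi) ba (ˈpo:p) ri (ˈbra:g) (be.ˈfu) (ˈplog).
Foot heads: 2, 4, 6, 8, 9.
Primary stress on the rightmost head = syllable 9.
Primary stress: syllable 9 → a:.mi.ba.po:p.ri.bra:g.be.fu.ˈplog.

9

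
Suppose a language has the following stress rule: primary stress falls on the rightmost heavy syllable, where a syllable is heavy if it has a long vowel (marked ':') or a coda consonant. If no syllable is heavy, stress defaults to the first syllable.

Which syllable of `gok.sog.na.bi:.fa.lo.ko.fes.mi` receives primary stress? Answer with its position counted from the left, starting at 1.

8

Weights: 1 gok H, 2 sog H, 3 na L, 4 bi: H, 5 fa L, 6 lo L, 7 ko L, 8 fes H, 9 mi L.
Heavy syllables in the domain: 1, 2, 4, 8. The rightmost is syllable 8 (fes).
Primary stress: syllable 8 → gok.sog.na.bi:.fa.lo.ko.ˈfes.mi.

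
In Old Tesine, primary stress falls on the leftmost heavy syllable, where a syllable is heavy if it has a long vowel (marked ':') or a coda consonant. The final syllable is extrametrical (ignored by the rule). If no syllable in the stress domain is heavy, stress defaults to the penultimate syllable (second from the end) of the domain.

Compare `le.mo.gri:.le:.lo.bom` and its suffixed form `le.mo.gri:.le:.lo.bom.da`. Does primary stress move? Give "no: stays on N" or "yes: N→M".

no: stays on 3

Base `le.mo.gri:.le:.lo.bom` (6 syllables):
  The final syllable (6, bom) is extrametrical; the stress domain is syllables 1–5.
  Weights: 1 le L, 2 mo L, 3 gri: H, 4 le: H, 5 lo L.
  Heavy syllables in the domain: 3, 4. The leftmost is syllable 3 (gri:).
  → primary stress on syllable 3.
Suffixed `le.mo.gri:.le:.lo.bom.da` (7 syllables):
  The final syllable (7, da) is extrametrical; the stress domain is syllables 1–6.
  Weights: 1 le L, 2 mo L, 3 gri: H, 4 le: H, 5 lo L, 6 bom H.
  Heavy syllables in the domain: 3, 4, 6. The leftmost is syllable 3 (gri:).
  → primary stress on syllable 3.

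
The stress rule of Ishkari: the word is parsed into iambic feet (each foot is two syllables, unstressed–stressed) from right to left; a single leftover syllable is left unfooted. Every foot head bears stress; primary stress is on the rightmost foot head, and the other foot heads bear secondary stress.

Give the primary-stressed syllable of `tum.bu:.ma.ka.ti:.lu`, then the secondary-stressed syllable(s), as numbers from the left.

primary 6, secondary 2, 4

Parse right to left into iambic (σˈσ) feet: (tum.ˈbu:) (ma.ˈka) (ti:.ˈlu).
Foot heads (stressed positions): 2, 4, 6.
End Rule Rightmost: primary stress on the rightmost head = syllable 6.
Secondary stress on 2, 4: tum.ˌbu:.ma.ˌka.ti:.ˈlu.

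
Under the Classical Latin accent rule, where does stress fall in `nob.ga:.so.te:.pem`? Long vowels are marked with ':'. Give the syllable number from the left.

Classical Latin: stress the penult if heavy (long vowel or closed), else the antepenult.
Weights: 3 so L, 4 te: H, 5 pem H.
The penult (syllable 4, te:) is heavy, so it takes stress.
Stress on syllable 4: nob.ga:.so.ˈte:.pem.

4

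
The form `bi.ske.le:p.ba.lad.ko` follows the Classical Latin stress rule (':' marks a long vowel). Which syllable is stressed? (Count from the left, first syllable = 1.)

Classical Latin: stress the penult if heavy (long vowel or closed), else the antepenult.
Weights: 4 ba L, 5 lad H, 6 ko L.
The penult (syllable 5, lad) is heavy, so it takes stress.
Stress on syllable 5: bi.ske.le:p.ba.ˈlad.ko.

5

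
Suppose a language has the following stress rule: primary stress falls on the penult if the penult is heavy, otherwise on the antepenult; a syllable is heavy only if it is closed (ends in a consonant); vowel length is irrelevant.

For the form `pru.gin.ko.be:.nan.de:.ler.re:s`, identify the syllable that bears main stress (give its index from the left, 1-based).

Weights: 6 de: L, 7 ler H, 8 re:s H.
The penult (syllable 7, ler) is heavy, so it takes stress.
Primary stress: syllable 7 → pru.gin.ko.be:.nan.de:.ˈler.re:s.

7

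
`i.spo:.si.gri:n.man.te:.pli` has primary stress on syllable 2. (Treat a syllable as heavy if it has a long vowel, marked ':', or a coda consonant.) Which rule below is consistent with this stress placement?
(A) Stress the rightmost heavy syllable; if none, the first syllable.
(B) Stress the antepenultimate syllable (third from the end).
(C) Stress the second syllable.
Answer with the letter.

C

Rule A → syllable 6 (observed: 2).
Rule B → syllable 5 (observed: 2).
Rule C → syllable 2 ✓.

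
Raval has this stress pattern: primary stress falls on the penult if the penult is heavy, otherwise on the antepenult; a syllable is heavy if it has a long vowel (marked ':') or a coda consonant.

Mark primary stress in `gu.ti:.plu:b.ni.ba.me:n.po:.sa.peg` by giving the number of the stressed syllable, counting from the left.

Weights: 7 po: H, 8 sa L, 9 peg H.
The penult (syllable 8, sa) is light, so stress falls on the antepenult (syllable 7, po:).
Primary stress: syllable 7 → gu.ti:.plu:b.ni.ba.me:n.ˈpo:.sa.peg.

7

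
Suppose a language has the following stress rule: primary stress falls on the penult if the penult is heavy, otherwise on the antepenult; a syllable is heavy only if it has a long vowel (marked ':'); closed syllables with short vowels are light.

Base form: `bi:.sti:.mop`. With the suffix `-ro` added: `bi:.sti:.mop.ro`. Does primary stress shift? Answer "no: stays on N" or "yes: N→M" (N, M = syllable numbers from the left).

no: stays on 2

Base `bi:.sti:.mop` (3 syllables):
  Weights: 1 bi: H, 2 sti: H, 3 mop L.
  The penult (syllable 2, sti:) is heavy, so it takes stress.
  → primary stress on syllable 2.
Suffixed `bi:.sti:.mop.ro` (4 syllables):
  Weights: 2 sti: H, 3 mop L, 4 ro L.
  The penult (syllable 3, mop) is light, so stress falls on the antepenult (syllable 2, sti:).
  → primary stress on syllable 2.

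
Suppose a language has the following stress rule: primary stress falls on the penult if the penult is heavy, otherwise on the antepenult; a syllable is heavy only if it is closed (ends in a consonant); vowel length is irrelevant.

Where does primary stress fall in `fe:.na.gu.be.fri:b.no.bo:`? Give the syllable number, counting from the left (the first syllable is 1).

Weights: 5 fri:b H, 6 no L, 7 bo: L.
The penult (syllable 6, no) is light, so stress falls on the antepenult (syllable 5, fri:b).
Primary stress: syllable 5 → fe:.na.gu.be.ˈfri:b.no.bo:.

5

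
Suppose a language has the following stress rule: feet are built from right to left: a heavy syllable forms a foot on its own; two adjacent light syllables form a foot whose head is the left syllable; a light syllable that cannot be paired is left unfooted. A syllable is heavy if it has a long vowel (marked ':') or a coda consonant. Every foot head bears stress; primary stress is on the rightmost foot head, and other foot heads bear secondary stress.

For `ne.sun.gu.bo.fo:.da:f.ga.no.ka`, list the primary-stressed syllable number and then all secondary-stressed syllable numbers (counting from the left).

primary 8, secondary 2, 3, 5, 6

Weights: 1 ne L, 2 sun H, 3 gu L, 4 bo L, 5 fo: H, 6 da:f H, 7 ga L, 8 no L, 9 ka L.
Parse right to left (heavy = foot alone; LL = one foot; stranded L unfooted): ne (ˈsun) (ˈgu.bo) (ˈfo:) (ˈda:f) ga (ˈno.ka).
Foot heads: 2, 3, 5, 6, 8.
Primary stress on the rightmost head = syllable 8.
Secondary stress on 2, 3, 5, 6: ne.ˌsun.ˌgu.bo.ˌfo:.ˌda:f.ga.ˈno.ka.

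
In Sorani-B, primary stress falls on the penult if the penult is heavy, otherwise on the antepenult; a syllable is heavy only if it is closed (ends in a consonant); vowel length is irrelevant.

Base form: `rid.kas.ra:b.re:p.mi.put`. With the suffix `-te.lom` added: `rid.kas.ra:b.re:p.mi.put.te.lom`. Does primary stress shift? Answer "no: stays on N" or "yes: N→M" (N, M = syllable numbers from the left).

yes: 4→6

Base `rid.kas.ra:b.re:p.mi.put` (6 syllables):
  Weights: 4 re:p H, 5 mi L, 6 put H.
  The penult (syllable 5, mi) is light, so stress falls on the antepenult (syllable 4, re:p).
  → primary stress on syllable 4.
Suffixed `rid.kas.ra:b.re:p.mi.put.te.lom` (8 syllables):
  Weights: 6 put H, 7 te L, 8 lom H.
  The penult (syllable 7, te) is light, so stress falls on the antepenult (syllable 6, put).
  → primary stress on syllable 6.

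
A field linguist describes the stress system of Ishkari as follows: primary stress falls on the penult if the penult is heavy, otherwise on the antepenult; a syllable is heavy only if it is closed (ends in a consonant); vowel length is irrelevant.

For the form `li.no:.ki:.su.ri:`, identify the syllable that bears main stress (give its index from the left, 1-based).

Weights: 3 ki: L, 4 su L, 5 ri: L.
The penult (syllable 4, su) is light, so stress falls on the antepenult (syllable 3, ki:).
Primary stress: syllable 3 → li.no:.ˈki:.su.ri:.

3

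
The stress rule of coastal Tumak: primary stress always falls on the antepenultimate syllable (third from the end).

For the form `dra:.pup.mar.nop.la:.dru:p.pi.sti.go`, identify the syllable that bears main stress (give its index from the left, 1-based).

The word has 9 syllables; the antepenultimate syllable (third from the end) is syllable 7 (pi).
Primary stress: syllable 7 → dra:.pup.mar.nop.la:.dru:p.ˈpi.sti.go.

7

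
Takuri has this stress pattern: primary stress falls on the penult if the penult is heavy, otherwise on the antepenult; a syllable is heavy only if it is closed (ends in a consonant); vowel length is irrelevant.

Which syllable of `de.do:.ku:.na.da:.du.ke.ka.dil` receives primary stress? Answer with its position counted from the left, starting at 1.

7

Weights: 7 ke L, 8 ka L, 9 dil H.
The penult (syllable 8, ka) is light, so stress falls on the antepenult (syllable 7, ke).
Primary stress: syllable 7 → de.do:.ku:.na.da:.du.ˈke.ka.dil.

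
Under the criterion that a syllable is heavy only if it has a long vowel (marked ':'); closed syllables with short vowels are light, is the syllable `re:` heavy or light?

`re:`: long vowel, open (no coda). Long vowel → heavy.

heavy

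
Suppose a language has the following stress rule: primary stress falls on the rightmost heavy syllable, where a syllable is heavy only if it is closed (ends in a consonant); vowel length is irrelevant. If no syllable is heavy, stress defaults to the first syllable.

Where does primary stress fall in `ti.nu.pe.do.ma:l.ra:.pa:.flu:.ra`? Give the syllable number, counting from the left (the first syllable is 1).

5

Weights: 1 ti L, 2 nu L, 3 pe L, 4 do L, 5 ma:l H, 6 ra: L, 7 pa: L, 8 flu: L, 9 ra L.
Heavy syllables in the domain: 5. The rightmost is syllable 5 (ma:l).
Primary stress: syllable 5 → ti.nu.pe.do.ˈma:l.ra:.pa:.flu:.ra.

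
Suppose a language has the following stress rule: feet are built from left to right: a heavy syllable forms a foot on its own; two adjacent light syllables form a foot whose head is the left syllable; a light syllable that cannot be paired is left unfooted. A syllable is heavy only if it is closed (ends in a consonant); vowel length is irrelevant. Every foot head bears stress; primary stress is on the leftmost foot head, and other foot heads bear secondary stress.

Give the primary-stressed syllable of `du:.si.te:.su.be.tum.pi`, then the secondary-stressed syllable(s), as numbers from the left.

primary 1, secondary 3, 6

Weights: 1 du: L, 2 si L, 3 te: L, 4 su L, 5 be L, 6 tum H, 7 pi L.
Parse left to right (heavy = foot alone; LL = one foot; stranded L unfooted): (ˈdu:.si) (ˈte:.su) be (ˈtum) pi.
Foot heads: 1, 3, 6.
Primary stress on the leftmost head = syllable 1.
Secondary stress on 3, 6: ˈdu:.si.ˌte:.su.be.ˌtum.pi.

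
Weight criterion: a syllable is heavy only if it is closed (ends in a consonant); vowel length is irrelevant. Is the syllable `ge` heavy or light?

`ge`: short vowel, open (no coda). Open (no coda) → light.

light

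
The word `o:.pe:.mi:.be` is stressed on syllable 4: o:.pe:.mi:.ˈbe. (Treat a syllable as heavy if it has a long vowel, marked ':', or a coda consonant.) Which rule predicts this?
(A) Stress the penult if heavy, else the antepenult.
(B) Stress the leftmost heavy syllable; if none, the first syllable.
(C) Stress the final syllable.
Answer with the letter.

C

Rule A → syllable 3 (observed: 4).
Rule B → syllable 1 (observed: 4).
Rule C → syllable 4 ✓.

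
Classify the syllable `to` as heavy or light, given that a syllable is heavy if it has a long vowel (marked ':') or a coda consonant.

light

`to`: short vowel, open (no coda). Short vowel, open → light.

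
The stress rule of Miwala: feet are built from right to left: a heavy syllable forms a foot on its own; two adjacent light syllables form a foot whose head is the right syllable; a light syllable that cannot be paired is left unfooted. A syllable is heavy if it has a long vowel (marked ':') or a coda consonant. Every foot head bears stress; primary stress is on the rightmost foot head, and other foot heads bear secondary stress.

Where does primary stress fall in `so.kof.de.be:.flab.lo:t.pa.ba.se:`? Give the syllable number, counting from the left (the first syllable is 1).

9

Weights: 1 so L, 2 kof H, 3 de L, 4 be: H, 5 flab H, 6 lo:t H, 7 pa L, 8 ba L, 9 se: H.
Parse right to left (heavy = foot alone; LL = one foot; stranded L unfooted): so (ˈkof) de (ˈbe:) (ˈflab) (ˈlo:t) (pa.ˈba) (ˈse:).
Foot heads: 2, 4, 5, 6, 8, 9.
Primary stress on the rightmost head = syllable 9.
Primary stress: syllable 9 → so.kof.de.be:.flab.lo:t.pa.ba.ˈse:.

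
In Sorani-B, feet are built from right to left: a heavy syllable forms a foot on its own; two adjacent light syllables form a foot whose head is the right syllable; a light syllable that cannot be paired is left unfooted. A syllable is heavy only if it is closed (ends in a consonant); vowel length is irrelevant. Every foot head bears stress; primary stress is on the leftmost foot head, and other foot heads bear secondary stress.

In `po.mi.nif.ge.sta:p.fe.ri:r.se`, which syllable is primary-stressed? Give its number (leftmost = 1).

2

Weights: 1 po L, 2 mi L, 3 nif H, 4 ge L, 5 sta:p H, 6 fe L, 7 ri:r H, 8 se L.
Parse right to left (heavy = foot alone; LL = one foot; stranded L unfooted): (po.ˈmi) (ˈnif) ge (ˈsta:p) fe (ˈri:r) se.
Foot heads: 2, 3, 5, 7.
Primary stress on the leftmost head = syllable 2.
Primary stress: syllable 2 → po.ˈmi.nif.ge.sta:p.fe.ri:r.se.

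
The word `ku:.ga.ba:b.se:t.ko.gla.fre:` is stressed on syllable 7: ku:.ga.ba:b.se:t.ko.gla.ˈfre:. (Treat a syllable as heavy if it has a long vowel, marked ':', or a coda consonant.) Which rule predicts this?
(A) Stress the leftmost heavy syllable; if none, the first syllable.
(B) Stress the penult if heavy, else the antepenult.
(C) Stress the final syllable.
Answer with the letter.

C

Rule A → syllable 1 (observed: 7).
Rule B → syllable 5 (observed: 7).
Rule C → syllable 7 ✓.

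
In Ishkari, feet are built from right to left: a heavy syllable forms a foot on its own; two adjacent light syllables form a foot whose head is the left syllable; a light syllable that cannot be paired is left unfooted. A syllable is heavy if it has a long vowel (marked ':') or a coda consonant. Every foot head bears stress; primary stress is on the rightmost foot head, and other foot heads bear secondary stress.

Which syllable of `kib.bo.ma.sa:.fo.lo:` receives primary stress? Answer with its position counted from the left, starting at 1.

Weights: 1 kib H, 2 bo L, 3 ma L, 4 sa: H, 5 fo L, 6 lo: H.
Parse right to left (heavy = foot alone; LL = one foot; stranded L unfooted): (ˈkib) (ˈbo.ma) (ˈsa:) fo (ˈlo:).
Foot heads: 1, 2, 4, 6.
Primary stress on the rightmost head = syllable 6.
Primary stress: syllable 6 → kib.bo.ma.sa:.fo.ˈlo:.

6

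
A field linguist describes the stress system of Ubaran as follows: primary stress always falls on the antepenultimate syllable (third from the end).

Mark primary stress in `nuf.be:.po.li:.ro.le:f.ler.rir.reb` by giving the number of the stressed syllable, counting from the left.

The word has 9 syllables; the antepenultimate syllable (third from the end) is syllable 7 (ler).
Primary stress: syllable 7 → nuf.be:.po.li:.ro.le:f.ˈler.rir.reb.

7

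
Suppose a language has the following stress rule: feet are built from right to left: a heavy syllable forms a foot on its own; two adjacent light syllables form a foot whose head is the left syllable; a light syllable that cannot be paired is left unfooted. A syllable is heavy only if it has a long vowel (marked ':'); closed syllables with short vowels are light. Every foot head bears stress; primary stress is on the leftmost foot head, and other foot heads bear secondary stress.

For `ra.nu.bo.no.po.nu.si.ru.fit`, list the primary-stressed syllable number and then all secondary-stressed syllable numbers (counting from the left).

Weights: 1 ra L, 2 nu L, 3 bo L, 4 no L, 5 po L, 6 nu L, 7 si L, 8 ru L, 9 fit L.
Parse right to left (heavy = foot alone; LL = one foot; stranded L unfooted): ra (ˈnu.bo) (ˈno.po) (ˈnu.si) (ˈru.fit).
Foot heads: 2, 4, 6, 8.
Primary stress on the leftmost head = syllable 2.
Secondary stress on 4, 6, 8: ra.ˈnu.bo.ˌno.po.ˌnu.si.ˌru.fit.

primary 2, secondary 4, 6, 8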